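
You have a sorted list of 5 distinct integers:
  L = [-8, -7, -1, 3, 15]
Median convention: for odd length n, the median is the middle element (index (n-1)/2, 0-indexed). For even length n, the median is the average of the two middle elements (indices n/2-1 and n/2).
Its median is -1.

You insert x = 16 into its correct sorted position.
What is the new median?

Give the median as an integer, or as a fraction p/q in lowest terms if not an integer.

Answer: 1

Derivation:
Old list (sorted, length 5): [-8, -7, -1, 3, 15]
Old median = -1
Insert x = 16
Old length odd (5). Middle was index 2 = -1.
New length even (6). New median = avg of two middle elements.
x = 16: 5 elements are < x, 0 elements are > x.
New sorted list: [-8, -7, -1, 3, 15, 16]
New median = 1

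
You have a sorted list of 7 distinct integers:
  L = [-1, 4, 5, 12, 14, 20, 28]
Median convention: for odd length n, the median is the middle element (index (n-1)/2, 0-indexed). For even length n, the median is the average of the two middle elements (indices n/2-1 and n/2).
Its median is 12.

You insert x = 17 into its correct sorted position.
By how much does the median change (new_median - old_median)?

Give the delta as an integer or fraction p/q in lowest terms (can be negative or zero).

Answer: 1

Derivation:
Old median = 12
After inserting x = 17: new sorted = [-1, 4, 5, 12, 14, 17, 20, 28]
New median = 13
Delta = 13 - 12 = 1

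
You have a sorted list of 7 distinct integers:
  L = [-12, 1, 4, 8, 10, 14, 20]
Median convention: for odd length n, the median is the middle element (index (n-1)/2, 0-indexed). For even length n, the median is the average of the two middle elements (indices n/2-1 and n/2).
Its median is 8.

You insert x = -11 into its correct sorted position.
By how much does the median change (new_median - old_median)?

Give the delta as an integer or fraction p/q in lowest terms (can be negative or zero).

Old median = 8
After inserting x = -11: new sorted = [-12, -11, 1, 4, 8, 10, 14, 20]
New median = 6
Delta = 6 - 8 = -2

Answer: -2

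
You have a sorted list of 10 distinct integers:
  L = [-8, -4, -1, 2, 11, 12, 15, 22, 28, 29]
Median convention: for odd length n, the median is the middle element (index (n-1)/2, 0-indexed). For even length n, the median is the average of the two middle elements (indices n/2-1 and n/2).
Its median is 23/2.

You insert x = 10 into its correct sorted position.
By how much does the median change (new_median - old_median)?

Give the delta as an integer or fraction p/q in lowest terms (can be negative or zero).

Old median = 23/2
After inserting x = 10: new sorted = [-8, -4, -1, 2, 10, 11, 12, 15, 22, 28, 29]
New median = 11
Delta = 11 - 23/2 = -1/2

Answer: -1/2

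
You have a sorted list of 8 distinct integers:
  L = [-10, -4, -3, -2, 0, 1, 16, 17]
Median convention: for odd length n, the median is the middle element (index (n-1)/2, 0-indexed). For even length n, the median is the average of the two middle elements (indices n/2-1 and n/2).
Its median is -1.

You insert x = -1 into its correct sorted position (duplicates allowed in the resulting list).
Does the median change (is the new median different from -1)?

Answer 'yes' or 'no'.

Old median = -1
Insert x = -1
New median = -1
Changed? no

Answer: no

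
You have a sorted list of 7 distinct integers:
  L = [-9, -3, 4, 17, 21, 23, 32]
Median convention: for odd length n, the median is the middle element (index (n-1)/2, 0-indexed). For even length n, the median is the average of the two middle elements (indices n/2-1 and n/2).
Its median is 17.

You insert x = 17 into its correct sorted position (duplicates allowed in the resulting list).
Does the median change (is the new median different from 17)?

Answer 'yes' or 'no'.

Answer: no

Derivation:
Old median = 17
Insert x = 17
New median = 17
Changed? no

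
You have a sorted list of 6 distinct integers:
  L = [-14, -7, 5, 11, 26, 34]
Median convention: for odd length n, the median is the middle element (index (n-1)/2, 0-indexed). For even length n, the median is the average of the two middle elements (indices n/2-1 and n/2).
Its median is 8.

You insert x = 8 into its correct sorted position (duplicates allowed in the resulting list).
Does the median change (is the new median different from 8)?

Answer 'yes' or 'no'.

Old median = 8
Insert x = 8
New median = 8
Changed? no

Answer: no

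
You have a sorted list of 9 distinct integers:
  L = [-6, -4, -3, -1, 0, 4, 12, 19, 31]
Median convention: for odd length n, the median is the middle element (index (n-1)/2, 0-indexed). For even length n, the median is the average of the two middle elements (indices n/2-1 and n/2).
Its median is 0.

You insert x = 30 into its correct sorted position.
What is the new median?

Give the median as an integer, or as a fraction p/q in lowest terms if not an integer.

Old list (sorted, length 9): [-6, -4, -3, -1, 0, 4, 12, 19, 31]
Old median = 0
Insert x = 30
Old length odd (9). Middle was index 4 = 0.
New length even (10). New median = avg of two middle elements.
x = 30: 8 elements are < x, 1 elements are > x.
New sorted list: [-6, -4, -3, -1, 0, 4, 12, 19, 30, 31]
New median = 2

Answer: 2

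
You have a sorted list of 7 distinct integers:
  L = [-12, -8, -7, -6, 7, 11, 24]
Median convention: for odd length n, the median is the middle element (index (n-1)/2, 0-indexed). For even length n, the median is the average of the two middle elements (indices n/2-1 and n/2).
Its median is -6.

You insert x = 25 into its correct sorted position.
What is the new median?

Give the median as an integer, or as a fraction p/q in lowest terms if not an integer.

Old list (sorted, length 7): [-12, -8, -7, -6, 7, 11, 24]
Old median = -6
Insert x = 25
Old length odd (7). Middle was index 3 = -6.
New length even (8). New median = avg of two middle elements.
x = 25: 7 elements are < x, 0 elements are > x.
New sorted list: [-12, -8, -7, -6, 7, 11, 24, 25]
New median = 1/2

Answer: 1/2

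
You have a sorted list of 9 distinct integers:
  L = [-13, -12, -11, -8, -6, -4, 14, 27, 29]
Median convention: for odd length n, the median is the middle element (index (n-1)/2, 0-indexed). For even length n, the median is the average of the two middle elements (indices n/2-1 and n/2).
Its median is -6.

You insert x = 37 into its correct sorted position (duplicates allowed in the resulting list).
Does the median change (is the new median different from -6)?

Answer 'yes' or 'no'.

Answer: yes

Derivation:
Old median = -6
Insert x = 37
New median = -5
Changed? yes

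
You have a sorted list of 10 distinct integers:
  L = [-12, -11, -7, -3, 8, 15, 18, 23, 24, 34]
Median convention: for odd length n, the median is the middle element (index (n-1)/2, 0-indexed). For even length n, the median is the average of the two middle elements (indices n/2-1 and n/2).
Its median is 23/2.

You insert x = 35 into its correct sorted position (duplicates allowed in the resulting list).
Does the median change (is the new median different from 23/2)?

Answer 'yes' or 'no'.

Answer: yes

Derivation:
Old median = 23/2
Insert x = 35
New median = 15
Changed? yes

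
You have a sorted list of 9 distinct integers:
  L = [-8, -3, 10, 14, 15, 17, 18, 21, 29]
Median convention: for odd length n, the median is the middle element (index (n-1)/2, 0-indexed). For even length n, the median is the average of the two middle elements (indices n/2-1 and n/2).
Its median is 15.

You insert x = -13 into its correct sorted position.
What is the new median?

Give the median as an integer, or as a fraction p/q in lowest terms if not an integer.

Old list (sorted, length 9): [-8, -3, 10, 14, 15, 17, 18, 21, 29]
Old median = 15
Insert x = -13
Old length odd (9). Middle was index 4 = 15.
New length even (10). New median = avg of two middle elements.
x = -13: 0 elements are < x, 9 elements are > x.
New sorted list: [-13, -8, -3, 10, 14, 15, 17, 18, 21, 29]
New median = 29/2

Answer: 29/2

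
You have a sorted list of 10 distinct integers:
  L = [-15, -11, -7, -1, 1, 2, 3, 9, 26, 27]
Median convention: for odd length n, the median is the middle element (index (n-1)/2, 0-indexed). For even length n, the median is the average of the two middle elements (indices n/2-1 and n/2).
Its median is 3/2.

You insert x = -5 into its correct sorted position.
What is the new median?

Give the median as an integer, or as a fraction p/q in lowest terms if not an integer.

Old list (sorted, length 10): [-15, -11, -7, -1, 1, 2, 3, 9, 26, 27]
Old median = 3/2
Insert x = -5
Old length even (10). Middle pair: indices 4,5 = 1,2.
New length odd (11). New median = single middle element.
x = -5: 3 elements are < x, 7 elements are > x.
New sorted list: [-15, -11, -7, -5, -1, 1, 2, 3, 9, 26, 27]
New median = 1

Answer: 1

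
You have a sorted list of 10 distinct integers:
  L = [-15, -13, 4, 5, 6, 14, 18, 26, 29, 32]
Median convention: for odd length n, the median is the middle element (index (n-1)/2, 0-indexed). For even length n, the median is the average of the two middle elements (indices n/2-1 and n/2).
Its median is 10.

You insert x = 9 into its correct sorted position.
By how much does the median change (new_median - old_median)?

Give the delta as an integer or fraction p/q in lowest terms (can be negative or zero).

Answer: -1

Derivation:
Old median = 10
After inserting x = 9: new sorted = [-15, -13, 4, 5, 6, 9, 14, 18, 26, 29, 32]
New median = 9
Delta = 9 - 10 = -1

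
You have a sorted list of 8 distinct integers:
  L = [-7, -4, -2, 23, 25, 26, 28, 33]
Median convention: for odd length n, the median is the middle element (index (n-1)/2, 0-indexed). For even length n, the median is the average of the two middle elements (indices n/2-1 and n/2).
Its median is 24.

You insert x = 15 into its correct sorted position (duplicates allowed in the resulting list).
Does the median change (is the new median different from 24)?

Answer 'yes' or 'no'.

Old median = 24
Insert x = 15
New median = 23
Changed? yes

Answer: yes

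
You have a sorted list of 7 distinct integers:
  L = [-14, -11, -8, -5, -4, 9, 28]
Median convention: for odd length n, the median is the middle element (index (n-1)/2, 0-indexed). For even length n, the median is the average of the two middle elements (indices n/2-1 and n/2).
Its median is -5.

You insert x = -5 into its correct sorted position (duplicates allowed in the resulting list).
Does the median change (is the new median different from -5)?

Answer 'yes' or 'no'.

Old median = -5
Insert x = -5
New median = -5
Changed? no

Answer: no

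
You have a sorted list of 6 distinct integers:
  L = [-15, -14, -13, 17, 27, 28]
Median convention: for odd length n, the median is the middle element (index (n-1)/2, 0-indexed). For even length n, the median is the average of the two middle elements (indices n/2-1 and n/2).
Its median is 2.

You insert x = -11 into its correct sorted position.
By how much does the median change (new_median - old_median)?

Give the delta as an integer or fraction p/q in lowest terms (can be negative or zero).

Old median = 2
After inserting x = -11: new sorted = [-15, -14, -13, -11, 17, 27, 28]
New median = -11
Delta = -11 - 2 = -13

Answer: -13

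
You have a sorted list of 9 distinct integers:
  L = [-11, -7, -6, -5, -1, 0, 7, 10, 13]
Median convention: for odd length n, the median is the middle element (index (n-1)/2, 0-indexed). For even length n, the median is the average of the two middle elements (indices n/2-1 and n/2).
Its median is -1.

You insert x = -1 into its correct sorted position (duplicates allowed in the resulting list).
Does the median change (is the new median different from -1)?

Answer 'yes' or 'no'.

Old median = -1
Insert x = -1
New median = -1
Changed? no

Answer: no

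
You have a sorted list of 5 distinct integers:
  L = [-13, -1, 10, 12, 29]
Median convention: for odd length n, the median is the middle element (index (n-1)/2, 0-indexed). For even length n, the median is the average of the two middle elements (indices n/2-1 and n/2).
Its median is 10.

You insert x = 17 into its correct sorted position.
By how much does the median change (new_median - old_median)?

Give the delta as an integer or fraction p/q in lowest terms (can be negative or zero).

Answer: 1

Derivation:
Old median = 10
After inserting x = 17: new sorted = [-13, -1, 10, 12, 17, 29]
New median = 11
Delta = 11 - 10 = 1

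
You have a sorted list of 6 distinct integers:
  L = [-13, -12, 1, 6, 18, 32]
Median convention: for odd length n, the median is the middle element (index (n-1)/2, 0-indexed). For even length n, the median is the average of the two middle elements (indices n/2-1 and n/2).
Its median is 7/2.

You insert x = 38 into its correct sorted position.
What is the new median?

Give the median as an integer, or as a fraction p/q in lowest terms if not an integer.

Answer: 6

Derivation:
Old list (sorted, length 6): [-13, -12, 1, 6, 18, 32]
Old median = 7/2
Insert x = 38
Old length even (6). Middle pair: indices 2,3 = 1,6.
New length odd (7). New median = single middle element.
x = 38: 6 elements are < x, 0 elements are > x.
New sorted list: [-13, -12, 1, 6, 18, 32, 38]
New median = 6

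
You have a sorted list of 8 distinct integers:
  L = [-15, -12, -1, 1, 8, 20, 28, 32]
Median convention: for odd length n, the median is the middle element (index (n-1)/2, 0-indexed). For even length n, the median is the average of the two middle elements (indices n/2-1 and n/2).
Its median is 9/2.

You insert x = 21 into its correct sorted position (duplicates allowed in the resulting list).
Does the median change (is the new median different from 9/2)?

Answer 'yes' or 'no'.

Answer: yes

Derivation:
Old median = 9/2
Insert x = 21
New median = 8
Changed? yes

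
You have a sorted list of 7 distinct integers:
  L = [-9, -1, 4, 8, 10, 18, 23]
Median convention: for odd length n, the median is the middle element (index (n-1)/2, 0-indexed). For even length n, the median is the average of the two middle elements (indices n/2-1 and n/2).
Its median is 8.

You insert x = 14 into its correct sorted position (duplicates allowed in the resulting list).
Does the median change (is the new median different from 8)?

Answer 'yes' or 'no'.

Old median = 8
Insert x = 14
New median = 9
Changed? yes

Answer: yes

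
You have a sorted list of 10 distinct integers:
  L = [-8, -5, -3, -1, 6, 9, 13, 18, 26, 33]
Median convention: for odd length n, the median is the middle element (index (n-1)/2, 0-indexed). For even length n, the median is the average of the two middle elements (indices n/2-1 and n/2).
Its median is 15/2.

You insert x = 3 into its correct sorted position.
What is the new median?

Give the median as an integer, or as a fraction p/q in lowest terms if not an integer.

Old list (sorted, length 10): [-8, -5, -3, -1, 6, 9, 13, 18, 26, 33]
Old median = 15/2
Insert x = 3
Old length even (10). Middle pair: indices 4,5 = 6,9.
New length odd (11). New median = single middle element.
x = 3: 4 elements are < x, 6 elements are > x.
New sorted list: [-8, -5, -3, -1, 3, 6, 9, 13, 18, 26, 33]
New median = 6

Answer: 6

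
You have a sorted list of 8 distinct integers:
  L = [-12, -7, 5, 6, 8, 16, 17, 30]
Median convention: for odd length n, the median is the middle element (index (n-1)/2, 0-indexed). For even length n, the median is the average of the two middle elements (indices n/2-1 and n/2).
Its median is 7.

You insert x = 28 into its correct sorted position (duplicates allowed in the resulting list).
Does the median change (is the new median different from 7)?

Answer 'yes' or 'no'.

Answer: yes

Derivation:
Old median = 7
Insert x = 28
New median = 8
Changed? yes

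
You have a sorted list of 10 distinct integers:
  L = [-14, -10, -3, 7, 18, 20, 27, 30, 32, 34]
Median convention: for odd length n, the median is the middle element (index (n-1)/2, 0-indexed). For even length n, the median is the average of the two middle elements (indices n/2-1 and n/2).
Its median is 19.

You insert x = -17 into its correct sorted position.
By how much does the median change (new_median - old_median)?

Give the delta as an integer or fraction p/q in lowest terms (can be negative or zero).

Answer: -1

Derivation:
Old median = 19
After inserting x = -17: new sorted = [-17, -14, -10, -3, 7, 18, 20, 27, 30, 32, 34]
New median = 18
Delta = 18 - 19 = -1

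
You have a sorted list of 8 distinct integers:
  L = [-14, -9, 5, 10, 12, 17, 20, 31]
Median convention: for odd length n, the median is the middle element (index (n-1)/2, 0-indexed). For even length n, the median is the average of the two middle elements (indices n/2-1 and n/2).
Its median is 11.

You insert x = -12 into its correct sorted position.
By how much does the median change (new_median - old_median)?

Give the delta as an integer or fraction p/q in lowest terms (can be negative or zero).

Old median = 11
After inserting x = -12: new sorted = [-14, -12, -9, 5, 10, 12, 17, 20, 31]
New median = 10
Delta = 10 - 11 = -1

Answer: -1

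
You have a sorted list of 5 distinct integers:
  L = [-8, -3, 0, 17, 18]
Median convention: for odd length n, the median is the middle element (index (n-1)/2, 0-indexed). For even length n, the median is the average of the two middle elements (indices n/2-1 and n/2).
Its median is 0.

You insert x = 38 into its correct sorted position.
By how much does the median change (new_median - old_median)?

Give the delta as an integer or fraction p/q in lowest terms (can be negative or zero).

Old median = 0
After inserting x = 38: new sorted = [-8, -3, 0, 17, 18, 38]
New median = 17/2
Delta = 17/2 - 0 = 17/2

Answer: 17/2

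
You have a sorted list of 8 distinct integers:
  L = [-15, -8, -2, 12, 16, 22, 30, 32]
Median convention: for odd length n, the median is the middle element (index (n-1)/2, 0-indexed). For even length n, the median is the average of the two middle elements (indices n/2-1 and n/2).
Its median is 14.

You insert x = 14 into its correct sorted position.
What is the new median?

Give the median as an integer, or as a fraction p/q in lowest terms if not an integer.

Old list (sorted, length 8): [-15, -8, -2, 12, 16, 22, 30, 32]
Old median = 14
Insert x = 14
Old length even (8). Middle pair: indices 3,4 = 12,16.
New length odd (9). New median = single middle element.
x = 14: 4 elements are < x, 4 elements are > x.
New sorted list: [-15, -8, -2, 12, 14, 16, 22, 30, 32]
New median = 14

Answer: 14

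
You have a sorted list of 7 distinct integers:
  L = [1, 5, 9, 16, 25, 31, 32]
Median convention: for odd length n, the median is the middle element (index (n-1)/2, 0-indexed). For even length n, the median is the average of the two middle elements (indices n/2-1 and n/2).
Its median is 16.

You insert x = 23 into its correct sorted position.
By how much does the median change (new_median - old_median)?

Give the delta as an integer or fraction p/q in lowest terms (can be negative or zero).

Old median = 16
After inserting x = 23: new sorted = [1, 5, 9, 16, 23, 25, 31, 32]
New median = 39/2
Delta = 39/2 - 16 = 7/2

Answer: 7/2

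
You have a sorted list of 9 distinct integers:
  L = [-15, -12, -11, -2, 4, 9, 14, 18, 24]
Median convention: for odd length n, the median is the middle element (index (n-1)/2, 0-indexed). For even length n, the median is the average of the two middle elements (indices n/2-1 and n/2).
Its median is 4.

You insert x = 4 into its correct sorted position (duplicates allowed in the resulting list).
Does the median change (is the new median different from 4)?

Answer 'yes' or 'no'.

Answer: no

Derivation:
Old median = 4
Insert x = 4
New median = 4
Changed? no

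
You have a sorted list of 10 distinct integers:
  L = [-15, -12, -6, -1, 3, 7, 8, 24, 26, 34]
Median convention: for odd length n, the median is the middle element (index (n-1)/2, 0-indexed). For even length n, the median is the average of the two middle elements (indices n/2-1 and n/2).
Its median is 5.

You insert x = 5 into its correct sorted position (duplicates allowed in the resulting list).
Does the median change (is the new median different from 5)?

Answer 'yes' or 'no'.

Old median = 5
Insert x = 5
New median = 5
Changed? no

Answer: no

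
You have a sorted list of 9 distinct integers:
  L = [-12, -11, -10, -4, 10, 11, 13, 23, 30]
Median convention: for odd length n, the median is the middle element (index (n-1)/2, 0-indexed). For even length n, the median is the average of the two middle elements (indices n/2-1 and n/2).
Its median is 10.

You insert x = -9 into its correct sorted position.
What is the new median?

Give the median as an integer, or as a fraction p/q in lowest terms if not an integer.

Old list (sorted, length 9): [-12, -11, -10, -4, 10, 11, 13, 23, 30]
Old median = 10
Insert x = -9
Old length odd (9). Middle was index 4 = 10.
New length even (10). New median = avg of two middle elements.
x = -9: 3 elements are < x, 6 elements are > x.
New sorted list: [-12, -11, -10, -9, -4, 10, 11, 13, 23, 30]
New median = 3

Answer: 3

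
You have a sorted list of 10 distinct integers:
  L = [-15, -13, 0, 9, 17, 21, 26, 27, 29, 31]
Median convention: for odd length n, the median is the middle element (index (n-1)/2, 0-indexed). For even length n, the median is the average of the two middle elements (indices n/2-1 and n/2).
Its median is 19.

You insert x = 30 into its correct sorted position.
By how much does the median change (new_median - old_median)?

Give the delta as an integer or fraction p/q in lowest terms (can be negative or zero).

Answer: 2

Derivation:
Old median = 19
After inserting x = 30: new sorted = [-15, -13, 0, 9, 17, 21, 26, 27, 29, 30, 31]
New median = 21
Delta = 21 - 19 = 2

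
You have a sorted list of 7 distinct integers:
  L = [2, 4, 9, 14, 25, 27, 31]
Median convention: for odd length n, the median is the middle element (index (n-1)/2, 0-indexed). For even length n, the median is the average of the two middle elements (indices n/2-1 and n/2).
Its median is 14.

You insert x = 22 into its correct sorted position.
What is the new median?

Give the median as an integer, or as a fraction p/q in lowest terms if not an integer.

Old list (sorted, length 7): [2, 4, 9, 14, 25, 27, 31]
Old median = 14
Insert x = 22
Old length odd (7). Middle was index 3 = 14.
New length even (8). New median = avg of two middle elements.
x = 22: 4 elements are < x, 3 elements are > x.
New sorted list: [2, 4, 9, 14, 22, 25, 27, 31]
New median = 18

Answer: 18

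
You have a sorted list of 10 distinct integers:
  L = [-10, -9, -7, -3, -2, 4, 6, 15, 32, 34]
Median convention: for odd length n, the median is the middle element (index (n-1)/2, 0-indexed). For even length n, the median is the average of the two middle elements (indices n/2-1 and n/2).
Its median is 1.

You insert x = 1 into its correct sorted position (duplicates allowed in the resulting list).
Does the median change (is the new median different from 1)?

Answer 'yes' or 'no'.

Old median = 1
Insert x = 1
New median = 1
Changed? no

Answer: no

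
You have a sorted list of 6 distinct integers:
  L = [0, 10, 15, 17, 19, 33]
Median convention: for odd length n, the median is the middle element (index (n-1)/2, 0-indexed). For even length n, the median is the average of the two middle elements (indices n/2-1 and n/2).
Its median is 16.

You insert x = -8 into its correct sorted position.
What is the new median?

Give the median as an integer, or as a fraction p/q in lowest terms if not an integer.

Old list (sorted, length 6): [0, 10, 15, 17, 19, 33]
Old median = 16
Insert x = -8
Old length even (6). Middle pair: indices 2,3 = 15,17.
New length odd (7). New median = single middle element.
x = -8: 0 elements are < x, 6 elements are > x.
New sorted list: [-8, 0, 10, 15, 17, 19, 33]
New median = 15

Answer: 15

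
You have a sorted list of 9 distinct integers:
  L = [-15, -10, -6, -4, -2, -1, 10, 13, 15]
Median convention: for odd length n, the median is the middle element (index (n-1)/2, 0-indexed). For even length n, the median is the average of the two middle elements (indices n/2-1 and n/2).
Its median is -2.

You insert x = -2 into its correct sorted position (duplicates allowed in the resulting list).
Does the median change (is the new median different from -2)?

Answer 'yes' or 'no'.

Old median = -2
Insert x = -2
New median = -2
Changed? no

Answer: no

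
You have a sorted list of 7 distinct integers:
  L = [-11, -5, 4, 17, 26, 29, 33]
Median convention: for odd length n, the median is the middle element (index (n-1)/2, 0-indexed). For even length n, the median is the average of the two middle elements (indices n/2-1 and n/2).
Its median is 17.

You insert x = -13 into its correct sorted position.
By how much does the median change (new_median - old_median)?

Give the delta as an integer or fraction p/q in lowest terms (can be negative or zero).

Old median = 17
After inserting x = -13: new sorted = [-13, -11, -5, 4, 17, 26, 29, 33]
New median = 21/2
Delta = 21/2 - 17 = -13/2

Answer: -13/2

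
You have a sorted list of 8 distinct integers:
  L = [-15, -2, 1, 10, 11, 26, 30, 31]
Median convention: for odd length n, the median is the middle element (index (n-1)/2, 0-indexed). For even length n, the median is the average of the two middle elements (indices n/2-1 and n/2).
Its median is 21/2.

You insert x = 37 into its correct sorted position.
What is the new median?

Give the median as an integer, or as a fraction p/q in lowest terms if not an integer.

Answer: 11

Derivation:
Old list (sorted, length 8): [-15, -2, 1, 10, 11, 26, 30, 31]
Old median = 21/2
Insert x = 37
Old length even (8). Middle pair: indices 3,4 = 10,11.
New length odd (9). New median = single middle element.
x = 37: 8 elements are < x, 0 elements are > x.
New sorted list: [-15, -2, 1, 10, 11, 26, 30, 31, 37]
New median = 11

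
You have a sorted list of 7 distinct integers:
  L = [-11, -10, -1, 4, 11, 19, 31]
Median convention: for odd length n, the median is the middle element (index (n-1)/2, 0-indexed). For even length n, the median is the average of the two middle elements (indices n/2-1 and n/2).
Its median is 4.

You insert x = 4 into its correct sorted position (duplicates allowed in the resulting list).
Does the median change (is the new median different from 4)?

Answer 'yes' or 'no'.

Answer: no

Derivation:
Old median = 4
Insert x = 4
New median = 4
Changed? no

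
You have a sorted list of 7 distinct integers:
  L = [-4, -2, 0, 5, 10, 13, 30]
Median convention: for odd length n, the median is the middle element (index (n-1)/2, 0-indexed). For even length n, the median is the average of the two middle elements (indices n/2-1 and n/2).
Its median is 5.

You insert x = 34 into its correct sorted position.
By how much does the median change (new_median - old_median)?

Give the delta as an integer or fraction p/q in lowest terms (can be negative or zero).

Old median = 5
After inserting x = 34: new sorted = [-4, -2, 0, 5, 10, 13, 30, 34]
New median = 15/2
Delta = 15/2 - 5 = 5/2

Answer: 5/2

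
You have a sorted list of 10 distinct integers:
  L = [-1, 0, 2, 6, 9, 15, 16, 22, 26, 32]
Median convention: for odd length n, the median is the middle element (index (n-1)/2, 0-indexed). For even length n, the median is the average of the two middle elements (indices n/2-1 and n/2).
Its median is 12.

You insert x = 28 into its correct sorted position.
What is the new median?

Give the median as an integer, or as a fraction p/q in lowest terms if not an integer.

Old list (sorted, length 10): [-1, 0, 2, 6, 9, 15, 16, 22, 26, 32]
Old median = 12
Insert x = 28
Old length even (10). Middle pair: indices 4,5 = 9,15.
New length odd (11). New median = single middle element.
x = 28: 9 elements are < x, 1 elements are > x.
New sorted list: [-1, 0, 2, 6, 9, 15, 16, 22, 26, 28, 32]
New median = 15

Answer: 15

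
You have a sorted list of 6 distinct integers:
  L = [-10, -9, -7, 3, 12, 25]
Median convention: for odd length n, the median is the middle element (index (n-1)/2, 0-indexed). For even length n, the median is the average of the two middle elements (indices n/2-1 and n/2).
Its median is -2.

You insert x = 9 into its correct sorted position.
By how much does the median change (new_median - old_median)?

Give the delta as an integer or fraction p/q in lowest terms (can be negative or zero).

Answer: 5

Derivation:
Old median = -2
After inserting x = 9: new sorted = [-10, -9, -7, 3, 9, 12, 25]
New median = 3
Delta = 3 - -2 = 5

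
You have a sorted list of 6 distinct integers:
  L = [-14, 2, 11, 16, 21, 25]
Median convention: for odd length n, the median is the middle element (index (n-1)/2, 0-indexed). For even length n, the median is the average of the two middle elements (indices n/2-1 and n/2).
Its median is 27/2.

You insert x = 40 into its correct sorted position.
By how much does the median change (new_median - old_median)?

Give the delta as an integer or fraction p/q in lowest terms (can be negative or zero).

Old median = 27/2
After inserting x = 40: new sorted = [-14, 2, 11, 16, 21, 25, 40]
New median = 16
Delta = 16 - 27/2 = 5/2

Answer: 5/2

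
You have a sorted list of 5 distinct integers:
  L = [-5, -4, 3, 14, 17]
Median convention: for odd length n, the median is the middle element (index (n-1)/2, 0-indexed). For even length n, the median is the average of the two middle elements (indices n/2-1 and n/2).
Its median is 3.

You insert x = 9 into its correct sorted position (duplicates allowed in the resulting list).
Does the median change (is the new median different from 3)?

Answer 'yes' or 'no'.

Old median = 3
Insert x = 9
New median = 6
Changed? yes

Answer: yes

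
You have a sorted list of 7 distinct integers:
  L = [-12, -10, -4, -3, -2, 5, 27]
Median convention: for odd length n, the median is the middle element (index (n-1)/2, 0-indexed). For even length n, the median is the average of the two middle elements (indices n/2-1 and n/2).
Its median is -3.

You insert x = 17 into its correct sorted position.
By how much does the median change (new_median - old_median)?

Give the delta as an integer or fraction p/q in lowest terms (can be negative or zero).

Answer: 1/2

Derivation:
Old median = -3
After inserting x = 17: new sorted = [-12, -10, -4, -3, -2, 5, 17, 27]
New median = -5/2
Delta = -5/2 - -3 = 1/2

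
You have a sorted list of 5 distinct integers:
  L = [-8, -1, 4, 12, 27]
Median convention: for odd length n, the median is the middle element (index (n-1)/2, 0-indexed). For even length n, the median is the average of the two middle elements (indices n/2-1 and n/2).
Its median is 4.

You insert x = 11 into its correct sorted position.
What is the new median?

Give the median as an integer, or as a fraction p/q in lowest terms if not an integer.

Old list (sorted, length 5): [-8, -1, 4, 12, 27]
Old median = 4
Insert x = 11
Old length odd (5). Middle was index 2 = 4.
New length even (6). New median = avg of two middle elements.
x = 11: 3 elements are < x, 2 elements are > x.
New sorted list: [-8, -1, 4, 11, 12, 27]
New median = 15/2

Answer: 15/2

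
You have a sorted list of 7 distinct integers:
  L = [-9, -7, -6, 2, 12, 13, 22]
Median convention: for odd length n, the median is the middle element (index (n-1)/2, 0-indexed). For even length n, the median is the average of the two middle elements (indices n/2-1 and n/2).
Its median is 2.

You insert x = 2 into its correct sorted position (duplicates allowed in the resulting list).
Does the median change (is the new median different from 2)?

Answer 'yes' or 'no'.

Old median = 2
Insert x = 2
New median = 2
Changed? no

Answer: no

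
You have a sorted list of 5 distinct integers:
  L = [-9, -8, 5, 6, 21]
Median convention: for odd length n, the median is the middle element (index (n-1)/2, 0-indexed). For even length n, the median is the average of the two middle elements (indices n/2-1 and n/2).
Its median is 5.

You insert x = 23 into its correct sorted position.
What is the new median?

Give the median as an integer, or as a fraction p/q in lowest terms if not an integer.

Answer: 11/2

Derivation:
Old list (sorted, length 5): [-9, -8, 5, 6, 21]
Old median = 5
Insert x = 23
Old length odd (5). Middle was index 2 = 5.
New length even (6). New median = avg of two middle elements.
x = 23: 5 elements are < x, 0 elements are > x.
New sorted list: [-9, -8, 5, 6, 21, 23]
New median = 11/2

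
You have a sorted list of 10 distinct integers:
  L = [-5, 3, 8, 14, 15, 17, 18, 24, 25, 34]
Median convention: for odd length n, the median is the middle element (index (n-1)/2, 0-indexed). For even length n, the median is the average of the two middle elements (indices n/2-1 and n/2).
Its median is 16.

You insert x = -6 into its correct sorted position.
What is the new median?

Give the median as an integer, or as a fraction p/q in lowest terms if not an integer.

Answer: 15

Derivation:
Old list (sorted, length 10): [-5, 3, 8, 14, 15, 17, 18, 24, 25, 34]
Old median = 16
Insert x = -6
Old length even (10). Middle pair: indices 4,5 = 15,17.
New length odd (11). New median = single middle element.
x = -6: 0 elements are < x, 10 elements are > x.
New sorted list: [-6, -5, 3, 8, 14, 15, 17, 18, 24, 25, 34]
New median = 15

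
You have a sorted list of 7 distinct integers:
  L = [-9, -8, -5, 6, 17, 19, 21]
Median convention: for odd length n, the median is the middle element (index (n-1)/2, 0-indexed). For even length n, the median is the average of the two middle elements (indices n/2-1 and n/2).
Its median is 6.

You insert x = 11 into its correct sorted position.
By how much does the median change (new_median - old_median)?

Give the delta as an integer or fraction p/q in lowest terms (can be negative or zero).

Answer: 5/2

Derivation:
Old median = 6
After inserting x = 11: new sorted = [-9, -8, -5, 6, 11, 17, 19, 21]
New median = 17/2
Delta = 17/2 - 6 = 5/2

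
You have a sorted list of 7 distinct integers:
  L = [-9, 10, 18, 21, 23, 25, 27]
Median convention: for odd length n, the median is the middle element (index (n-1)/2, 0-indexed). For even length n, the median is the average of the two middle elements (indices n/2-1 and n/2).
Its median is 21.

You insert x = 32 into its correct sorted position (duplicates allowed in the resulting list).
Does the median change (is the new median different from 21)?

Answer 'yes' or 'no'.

Old median = 21
Insert x = 32
New median = 22
Changed? yes

Answer: yes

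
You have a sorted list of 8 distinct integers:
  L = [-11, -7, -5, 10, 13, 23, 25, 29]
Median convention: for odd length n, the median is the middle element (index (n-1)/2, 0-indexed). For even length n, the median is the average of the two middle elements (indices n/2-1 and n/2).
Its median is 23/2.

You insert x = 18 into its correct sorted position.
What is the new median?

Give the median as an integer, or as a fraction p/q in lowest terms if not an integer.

Answer: 13

Derivation:
Old list (sorted, length 8): [-11, -7, -5, 10, 13, 23, 25, 29]
Old median = 23/2
Insert x = 18
Old length even (8). Middle pair: indices 3,4 = 10,13.
New length odd (9). New median = single middle element.
x = 18: 5 elements are < x, 3 elements are > x.
New sorted list: [-11, -7, -5, 10, 13, 18, 23, 25, 29]
New median = 13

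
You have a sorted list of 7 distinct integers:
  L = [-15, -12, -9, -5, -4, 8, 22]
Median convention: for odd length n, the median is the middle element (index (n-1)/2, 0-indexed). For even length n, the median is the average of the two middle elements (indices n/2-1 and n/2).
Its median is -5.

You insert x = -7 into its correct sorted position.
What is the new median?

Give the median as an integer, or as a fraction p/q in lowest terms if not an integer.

Old list (sorted, length 7): [-15, -12, -9, -5, -4, 8, 22]
Old median = -5
Insert x = -7
Old length odd (7). Middle was index 3 = -5.
New length even (8). New median = avg of two middle elements.
x = -7: 3 elements are < x, 4 elements are > x.
New sorted list: [-15, -12, -9, -7, -5, -4, 8, 22]
New median = -6

Answer: -6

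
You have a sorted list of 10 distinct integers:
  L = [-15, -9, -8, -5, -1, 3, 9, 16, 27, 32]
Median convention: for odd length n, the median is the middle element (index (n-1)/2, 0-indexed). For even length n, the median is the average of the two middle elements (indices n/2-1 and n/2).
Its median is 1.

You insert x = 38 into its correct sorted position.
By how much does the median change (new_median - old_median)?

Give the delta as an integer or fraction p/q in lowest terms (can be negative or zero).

Old median = 1
After inserting x = 38: new sorted = [-15, -9, -8, -5, -1, 3, 9, 16, 27, 32, 38]
New median = 3
Delta = 3 - 1 = 2

Answer: 2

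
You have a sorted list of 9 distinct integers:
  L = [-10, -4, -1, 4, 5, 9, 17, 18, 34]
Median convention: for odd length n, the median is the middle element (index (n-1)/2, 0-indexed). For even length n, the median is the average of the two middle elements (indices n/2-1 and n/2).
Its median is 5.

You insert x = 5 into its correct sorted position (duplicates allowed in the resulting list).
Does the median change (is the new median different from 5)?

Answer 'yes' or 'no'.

Old median = 5
Insert x = 5
New median = 5
Changed? no

Answer: no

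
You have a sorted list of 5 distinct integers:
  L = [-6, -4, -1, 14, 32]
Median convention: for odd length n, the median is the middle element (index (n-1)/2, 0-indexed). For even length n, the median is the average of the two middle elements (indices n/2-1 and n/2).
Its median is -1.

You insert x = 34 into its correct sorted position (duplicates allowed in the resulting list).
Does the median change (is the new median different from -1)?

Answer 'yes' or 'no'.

Answer: yes

Derivation:
Old median = -1
Insert x = 34
New median = 13/2
Changed? yes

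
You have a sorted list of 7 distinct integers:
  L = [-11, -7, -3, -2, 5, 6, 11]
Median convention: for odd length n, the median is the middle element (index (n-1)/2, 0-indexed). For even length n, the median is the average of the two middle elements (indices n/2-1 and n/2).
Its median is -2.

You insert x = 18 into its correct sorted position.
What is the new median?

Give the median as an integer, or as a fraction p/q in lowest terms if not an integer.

Old list (sorted, length 7): [-11, -7, -3, -2, 5, 6, 11]
Old median = -2
Insert x = 18
Old length odd (7). Middle was index 3 = -2.
New length even (8). New median = avg of two middle elements.
x = 18: 7 elements are < x, 0 elements are > x.
New sorted list: [-11, -7, -3, -2, 5, 6, 11, 18]
New median = 3/2

Answer: 3/2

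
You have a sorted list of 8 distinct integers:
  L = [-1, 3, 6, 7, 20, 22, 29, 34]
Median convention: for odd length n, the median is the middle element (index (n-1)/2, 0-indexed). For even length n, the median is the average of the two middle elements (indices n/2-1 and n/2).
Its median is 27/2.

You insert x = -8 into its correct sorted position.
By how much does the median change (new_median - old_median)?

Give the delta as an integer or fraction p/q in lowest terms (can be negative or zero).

Answer: -13/2

Derivation:
Old median = 27/2
After inserting x = -8: new sorted = [-8, -1, 3, 6, 7, 20, 22, 29, 34]
New median = 7
Delta = 7 - 27/2 = -13/2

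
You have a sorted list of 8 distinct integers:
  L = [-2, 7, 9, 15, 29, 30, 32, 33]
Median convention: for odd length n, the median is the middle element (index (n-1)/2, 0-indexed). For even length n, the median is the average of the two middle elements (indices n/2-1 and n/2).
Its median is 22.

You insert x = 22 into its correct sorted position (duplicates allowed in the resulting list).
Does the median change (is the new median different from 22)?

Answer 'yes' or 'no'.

Old median = 22
Insert x = 22
New median = 22
Changed? no

Answer: no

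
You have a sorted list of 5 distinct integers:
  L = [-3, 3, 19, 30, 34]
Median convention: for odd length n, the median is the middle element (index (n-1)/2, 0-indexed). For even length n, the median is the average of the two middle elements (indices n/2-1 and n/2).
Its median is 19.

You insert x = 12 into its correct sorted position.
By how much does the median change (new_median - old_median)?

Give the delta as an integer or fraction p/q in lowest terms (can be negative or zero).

Old median = 19
After inserting x = 12: new sorted = [-3, 3, 12, 19, 30, 34]
New median = 31/2
Delta = 31/2 - 19 = -7/2

Answer: -7/2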